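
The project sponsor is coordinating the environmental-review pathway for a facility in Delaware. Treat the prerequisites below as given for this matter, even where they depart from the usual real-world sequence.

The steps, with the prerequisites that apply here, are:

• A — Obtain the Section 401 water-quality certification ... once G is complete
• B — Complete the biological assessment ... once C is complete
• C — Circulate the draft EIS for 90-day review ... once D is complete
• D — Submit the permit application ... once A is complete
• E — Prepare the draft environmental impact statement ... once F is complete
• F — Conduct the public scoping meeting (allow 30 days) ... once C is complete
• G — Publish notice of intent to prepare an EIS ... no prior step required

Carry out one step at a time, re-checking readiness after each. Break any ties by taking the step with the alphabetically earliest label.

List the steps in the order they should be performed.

G, A, D, C, B, F, E

Only G has no prerequisites, so it is first.
A needed G, now all done → A.
That leaves D as the only ready step → D.
Next only C has its prerequisites met → C.
Now B and F have their prerequisites met. B has the earlier label, so B next.
F needed C, now all done → F.
E needed F, now all done → E.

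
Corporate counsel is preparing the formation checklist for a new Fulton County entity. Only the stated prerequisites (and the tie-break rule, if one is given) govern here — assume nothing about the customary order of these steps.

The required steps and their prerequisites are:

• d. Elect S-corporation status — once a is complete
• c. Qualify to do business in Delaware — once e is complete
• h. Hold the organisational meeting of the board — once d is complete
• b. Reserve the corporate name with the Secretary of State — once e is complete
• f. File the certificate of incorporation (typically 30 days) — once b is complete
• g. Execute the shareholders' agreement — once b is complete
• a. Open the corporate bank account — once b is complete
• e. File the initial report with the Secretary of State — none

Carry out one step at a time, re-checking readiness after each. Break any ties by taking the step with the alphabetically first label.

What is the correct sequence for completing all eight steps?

e → b → a → c → d → f → g → h

Only e has no prerequisites, so it is first.
Now b and c have their prerequisites met. b has the earlier label, so b next.
a, c, f and g are all available; a has the earlier label → a.
d now also ready, so the ready set is {c, d, f, g}; c has the earlier label → c.
Ready: d, f and g. d has the earlier label → d.
Ready: f, g and h. f has the earlier label → f.
g and h are both available; g has the earlier label → g.
h needed d, now all done → h.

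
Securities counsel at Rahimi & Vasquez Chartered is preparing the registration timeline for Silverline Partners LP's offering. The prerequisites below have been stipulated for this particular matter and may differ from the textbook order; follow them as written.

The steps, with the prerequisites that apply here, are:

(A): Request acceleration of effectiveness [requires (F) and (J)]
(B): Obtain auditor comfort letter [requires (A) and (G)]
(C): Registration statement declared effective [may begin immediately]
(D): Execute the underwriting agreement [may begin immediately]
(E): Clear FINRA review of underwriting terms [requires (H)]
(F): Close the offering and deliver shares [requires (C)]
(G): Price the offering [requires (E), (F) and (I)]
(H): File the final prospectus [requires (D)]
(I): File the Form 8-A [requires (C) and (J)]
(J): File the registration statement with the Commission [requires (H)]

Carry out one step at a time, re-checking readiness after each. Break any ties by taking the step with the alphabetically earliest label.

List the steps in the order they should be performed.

(C), (D), (F), (H), (E), (J), (A), (I), (G), (B)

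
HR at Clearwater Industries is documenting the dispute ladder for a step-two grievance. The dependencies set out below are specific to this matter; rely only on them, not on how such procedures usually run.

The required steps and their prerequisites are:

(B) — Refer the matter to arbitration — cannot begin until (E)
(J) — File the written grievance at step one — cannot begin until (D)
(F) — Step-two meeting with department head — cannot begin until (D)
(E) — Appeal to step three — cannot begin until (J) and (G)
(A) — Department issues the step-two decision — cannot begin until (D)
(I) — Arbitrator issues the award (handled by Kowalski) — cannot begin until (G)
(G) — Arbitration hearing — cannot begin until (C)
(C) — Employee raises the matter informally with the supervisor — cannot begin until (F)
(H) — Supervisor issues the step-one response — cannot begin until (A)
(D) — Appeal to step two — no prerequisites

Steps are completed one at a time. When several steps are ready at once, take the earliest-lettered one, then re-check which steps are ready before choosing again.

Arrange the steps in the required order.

(D), (A), (F), (C), (G), (H), (I), (J), (E), (B)

(D) has no prerequisites → (D) first.
(A), (F) and (J) are all available; (A) has the earlier label → (A).
(H) now also ready, so the ready set is {(F), (H), (J)}; (F) has the earlier label → (F).
(C) now also ready, so the ready set is {(C), (H), (J)}; (C) has the earlier label → (C).
(G), (H) and (J) are all available; (G) has the earlier label → (G).
(I) now also ready, so the ready set is {(H), (I), (J)}; (H) has the earlier label → (H).
Ready: (I) and (J). (I) has the earlier label → (I).
Next only (J) has its prerequisites met → (J).
(E) is the only step now ready → (E).
Next only (B) has its prerequisites met → (B).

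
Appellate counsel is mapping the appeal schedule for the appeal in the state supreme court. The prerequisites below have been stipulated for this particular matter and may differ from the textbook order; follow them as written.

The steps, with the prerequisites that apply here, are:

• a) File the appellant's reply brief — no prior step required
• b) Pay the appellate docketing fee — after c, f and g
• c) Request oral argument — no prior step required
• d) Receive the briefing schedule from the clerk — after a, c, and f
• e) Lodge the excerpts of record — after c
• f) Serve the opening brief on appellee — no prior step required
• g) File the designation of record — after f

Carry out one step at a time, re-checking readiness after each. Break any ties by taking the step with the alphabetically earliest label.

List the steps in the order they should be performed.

Nothing is required for a, c and f. a has the earlier label → a first.
Ready: c and f. c has the earlier label → c.
e now also ready, so the ready set is {e, f}; e has the earlier label → e.
That leaves f as the only ready step → f.
Ready: d and g. d has the earlier label → d.
g needed f, now all done → g.
b is the only step now ready → b.

a c e f d g b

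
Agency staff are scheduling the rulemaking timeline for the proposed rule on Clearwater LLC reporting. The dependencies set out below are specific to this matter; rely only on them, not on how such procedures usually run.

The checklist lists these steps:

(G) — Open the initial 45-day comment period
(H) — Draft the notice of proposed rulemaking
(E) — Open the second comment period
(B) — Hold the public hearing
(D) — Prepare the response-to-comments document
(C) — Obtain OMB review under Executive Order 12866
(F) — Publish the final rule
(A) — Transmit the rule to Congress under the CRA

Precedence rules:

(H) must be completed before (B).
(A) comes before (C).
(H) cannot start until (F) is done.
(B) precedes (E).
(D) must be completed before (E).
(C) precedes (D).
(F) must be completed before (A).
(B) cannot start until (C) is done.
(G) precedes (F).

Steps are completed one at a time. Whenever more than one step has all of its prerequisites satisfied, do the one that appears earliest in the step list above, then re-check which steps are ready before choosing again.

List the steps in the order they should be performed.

(G) has no prerequisites → (G) first.
(F) needed (G), now all done → (F).
(H) and (A) are both available; (H) is listed earlier → (H).
(A) needed (F), now all done → (A).
Next only (C) has its prerequisites met → (C).
Now (B) and (D) have their prerequisites met. (B) is listed earlier, so (B) next.
(D) needed (C), now all done → (D).
(E) is the only step now ready → (E).

(G) → (F) → (H) → (A) → (C) → (B) → (D) → (E)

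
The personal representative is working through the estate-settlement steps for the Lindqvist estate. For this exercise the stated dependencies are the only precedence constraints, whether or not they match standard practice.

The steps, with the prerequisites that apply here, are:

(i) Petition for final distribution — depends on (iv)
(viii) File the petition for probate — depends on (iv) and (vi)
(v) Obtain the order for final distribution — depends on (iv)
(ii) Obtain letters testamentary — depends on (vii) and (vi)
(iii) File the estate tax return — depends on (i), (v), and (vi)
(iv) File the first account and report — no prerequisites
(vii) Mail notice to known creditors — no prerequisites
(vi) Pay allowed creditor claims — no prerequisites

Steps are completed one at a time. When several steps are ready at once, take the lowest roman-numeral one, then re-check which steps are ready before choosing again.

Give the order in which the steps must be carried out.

Nothing is required for (iv), (vi) and (vii). (iv) has the earlier label → (iv) first.
(i), (v), (vi) and (vii) are all available; (i) has the earlier label → (i).
Now (v), (vi) and (vii) have their prerequisites met. (v) has the earlier label, so (v) next.
Ready: (vi) and (vii). (vi) has the earlier label → (vi).
Ready: (iii), (vii) and (viii). (iii) has the earlier label → (iii).
Now (vii) and (viii) have their prerequisites met. (vii) has the earlier label, so (vii) next.
Ready: (ii) and (viii). (ii) has the earlier label → (ii).
(viii) is the only step now ready → (viii).

(iv) (i) (v) (vi) (iii) (vii) (ii) (viii)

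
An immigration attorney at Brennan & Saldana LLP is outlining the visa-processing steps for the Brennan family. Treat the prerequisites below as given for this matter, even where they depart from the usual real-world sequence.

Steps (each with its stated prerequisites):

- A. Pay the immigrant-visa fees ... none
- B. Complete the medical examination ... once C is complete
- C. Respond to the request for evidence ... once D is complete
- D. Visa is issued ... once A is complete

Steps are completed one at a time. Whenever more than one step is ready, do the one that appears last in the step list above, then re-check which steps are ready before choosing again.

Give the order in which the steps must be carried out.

A is the only step with nothing outstanding, so it goes first.
D is the only step now ready → D.
C is the only step now ready → C.
B is the only step now ready → B.

A → D → C → B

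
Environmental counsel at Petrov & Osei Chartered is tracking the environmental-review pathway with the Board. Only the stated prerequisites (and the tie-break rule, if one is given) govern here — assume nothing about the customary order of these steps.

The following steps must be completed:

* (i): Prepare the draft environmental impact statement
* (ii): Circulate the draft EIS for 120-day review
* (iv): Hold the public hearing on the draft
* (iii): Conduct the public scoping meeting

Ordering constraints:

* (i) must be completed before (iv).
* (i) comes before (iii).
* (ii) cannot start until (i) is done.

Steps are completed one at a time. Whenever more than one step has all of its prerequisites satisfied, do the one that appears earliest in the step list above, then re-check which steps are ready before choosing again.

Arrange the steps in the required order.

(i) is the only step with nothing outstanding, so it goes first.
Now (ii), (iv) and (iii) have their prerequisites met. (ii) is listed earlier, so (ii) next.
(iv) and (iii) are both available; (iv) is listed earlier → (iv).
(iii) needed (i), now all done → (iii).

(i) → (ii) → (iv) → (iii)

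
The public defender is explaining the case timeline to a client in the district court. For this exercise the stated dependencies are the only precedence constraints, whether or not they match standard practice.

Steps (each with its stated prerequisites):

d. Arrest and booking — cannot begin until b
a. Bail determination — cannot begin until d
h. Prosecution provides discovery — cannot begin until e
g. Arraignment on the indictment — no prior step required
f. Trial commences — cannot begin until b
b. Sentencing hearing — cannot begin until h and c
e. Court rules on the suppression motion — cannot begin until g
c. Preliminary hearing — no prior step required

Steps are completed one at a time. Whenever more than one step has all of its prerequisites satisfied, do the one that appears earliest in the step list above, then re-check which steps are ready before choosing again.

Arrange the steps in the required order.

g, e, h, c, b, d, a, f

Nothing is required for g and c. g is listed earlier → g first.
e now also ready, so the ready set is {e, c}; e is listed earlier → e.
Ready: h and c. h is listed earlier → h.
Next only c has its prerequisites met → c.
b needed h and c, now all done → b.
Now d and f have their prerequisites met. d is listed earlier, so d next.
Now a and f have their prerequisites met. a is listed earlier, so a next.
That leaves f as the only ready step → f.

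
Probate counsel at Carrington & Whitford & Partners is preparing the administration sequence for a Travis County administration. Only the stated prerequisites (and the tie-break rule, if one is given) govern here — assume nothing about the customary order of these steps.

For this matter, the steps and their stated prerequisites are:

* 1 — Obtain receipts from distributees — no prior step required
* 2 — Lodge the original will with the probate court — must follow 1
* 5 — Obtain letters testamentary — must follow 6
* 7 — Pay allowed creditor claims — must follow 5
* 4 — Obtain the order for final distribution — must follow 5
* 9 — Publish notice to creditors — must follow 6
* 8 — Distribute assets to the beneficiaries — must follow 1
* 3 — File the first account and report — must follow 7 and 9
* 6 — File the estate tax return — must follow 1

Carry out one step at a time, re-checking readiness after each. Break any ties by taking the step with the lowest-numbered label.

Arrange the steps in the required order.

1, 2, 6, 5, 4, 7, 8, 9, 3

Only 1 has no prerequisites, so it is first.
Ready: 2, 6 and 8. 2 has the earlier label → 2.
Now 6 and 8 have their prerequisites met. 6 has the earlier label, so 6 next.
5, 8 and 9 are all available; 5 has the earlier label → 5.
4, 7, 8 and 9 are all available; 4 has the earlier label → 4.
Now 7, 8 and 9 have their prerequisites met. 7 has the earlier label, so 7 next.
Ready: 8 and 9. 8 has the earlier label → 8.
That leaves 9 as the only ready step → 9.
3 needed 7 and 9, now all done → 3.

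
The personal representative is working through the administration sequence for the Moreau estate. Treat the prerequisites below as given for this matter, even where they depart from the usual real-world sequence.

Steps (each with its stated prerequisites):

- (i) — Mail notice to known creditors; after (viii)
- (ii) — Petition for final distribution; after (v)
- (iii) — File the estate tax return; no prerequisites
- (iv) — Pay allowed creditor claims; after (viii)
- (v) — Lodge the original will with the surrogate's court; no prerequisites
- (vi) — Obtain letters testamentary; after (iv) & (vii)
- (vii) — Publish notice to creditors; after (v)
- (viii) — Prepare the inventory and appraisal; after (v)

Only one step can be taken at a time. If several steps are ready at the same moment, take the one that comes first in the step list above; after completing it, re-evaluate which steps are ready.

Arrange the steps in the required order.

(iii) → (v) → (ii) → (vii) → (viii) → (i) → (iv) → (vi)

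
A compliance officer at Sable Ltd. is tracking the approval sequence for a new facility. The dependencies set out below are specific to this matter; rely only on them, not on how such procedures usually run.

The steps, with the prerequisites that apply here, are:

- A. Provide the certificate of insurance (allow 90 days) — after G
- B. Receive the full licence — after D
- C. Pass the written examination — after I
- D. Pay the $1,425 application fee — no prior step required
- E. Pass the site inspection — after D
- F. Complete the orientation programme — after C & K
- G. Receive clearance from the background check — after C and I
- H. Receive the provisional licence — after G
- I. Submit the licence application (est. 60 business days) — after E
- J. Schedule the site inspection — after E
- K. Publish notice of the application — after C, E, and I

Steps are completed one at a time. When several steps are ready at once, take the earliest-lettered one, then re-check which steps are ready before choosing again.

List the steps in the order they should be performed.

D is the only step with nothing outstanding, so it goes first.
B and E are both available; B has the earlier label → B.
E is the only step now ready → E.
Now I and J have their prerequisites met. I has the earlier label, so I next.
C now also ready, so the ready set is {C, J}; C has the earlier label → C.
G and K now also ready, so the ready set is {G, J, K}; G has the earlier label → G.
A and H now also ready, so the ready set is {A, H, J, K}; A has the earlier label → A.
H, J and K are all available; H has the earlier label → H.
Now J and K have their prerequisites met. J has the earlier label, so J next.
K needed C, E and I, now all done → K.
F needed C and K, now all done → F.

D, B, E, I, C, G, A, H, J, K, F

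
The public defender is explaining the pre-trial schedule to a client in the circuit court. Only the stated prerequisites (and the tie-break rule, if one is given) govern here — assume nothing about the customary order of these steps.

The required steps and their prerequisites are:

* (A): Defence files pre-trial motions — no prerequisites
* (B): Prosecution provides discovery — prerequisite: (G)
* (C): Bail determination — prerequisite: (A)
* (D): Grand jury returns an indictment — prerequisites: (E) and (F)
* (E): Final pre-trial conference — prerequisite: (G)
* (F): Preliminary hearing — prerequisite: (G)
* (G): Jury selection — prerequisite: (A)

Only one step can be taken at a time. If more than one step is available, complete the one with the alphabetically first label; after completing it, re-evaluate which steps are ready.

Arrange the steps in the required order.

(A) → (C) → (G) → (B) → (E) → (F) → (D)

(A) is the only step with nothing outstanding, so it goes first.
(C) and (G) are both available; (C) has the earlier label → (C).
(G) is the only step now ready → (G).
(B), (E) and (F) are all available; (B) has the earlier label → (B).
Now (E) and (F) have their prerequisites met. (E) has the earlier label, so (E) next.
(F) is the only step now ready → (F).
Next only (D) has its prerequisites met → (D).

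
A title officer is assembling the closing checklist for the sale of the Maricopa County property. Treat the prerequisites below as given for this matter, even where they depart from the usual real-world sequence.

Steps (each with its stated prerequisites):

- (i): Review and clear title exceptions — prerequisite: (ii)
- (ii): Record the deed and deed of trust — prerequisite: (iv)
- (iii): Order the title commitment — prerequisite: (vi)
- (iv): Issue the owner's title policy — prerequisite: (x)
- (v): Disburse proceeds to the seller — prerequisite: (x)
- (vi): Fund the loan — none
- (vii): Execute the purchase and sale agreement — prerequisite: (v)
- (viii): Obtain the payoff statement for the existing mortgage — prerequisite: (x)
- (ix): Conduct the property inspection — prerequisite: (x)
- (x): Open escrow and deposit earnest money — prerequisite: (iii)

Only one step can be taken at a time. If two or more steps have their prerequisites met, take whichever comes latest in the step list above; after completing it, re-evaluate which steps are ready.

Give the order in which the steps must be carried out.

(vi), (iii), (x), (ix), (viii), (v), (vii), (iv), (ii), (i)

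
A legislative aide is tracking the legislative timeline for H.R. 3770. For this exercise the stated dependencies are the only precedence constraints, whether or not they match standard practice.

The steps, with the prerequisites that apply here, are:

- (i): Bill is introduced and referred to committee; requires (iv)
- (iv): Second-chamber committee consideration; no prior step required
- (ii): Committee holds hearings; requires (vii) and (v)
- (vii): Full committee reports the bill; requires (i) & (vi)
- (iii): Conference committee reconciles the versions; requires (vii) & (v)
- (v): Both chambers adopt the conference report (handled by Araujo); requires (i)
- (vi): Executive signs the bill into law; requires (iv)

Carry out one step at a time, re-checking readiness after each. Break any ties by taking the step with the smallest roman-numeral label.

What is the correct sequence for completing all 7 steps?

(iv) is the only step with nothing outstanding, so it goes first.
(i) and (vi) are both available; (i) has the earlier label → (i).
(v) and (vi) are both available; (v) has the earlier label → (v).
(vi) is the only step now ready → (vi).
(vii) needed (i) and (vi), now all done → (vii).
(ii) and (iii) are both available; (ii) has the earlier label → (ii).
(iii) needed (v) and (vii), now all done → (iii).

(iv), (i), (v), (vi), (vii), (ii), (iii)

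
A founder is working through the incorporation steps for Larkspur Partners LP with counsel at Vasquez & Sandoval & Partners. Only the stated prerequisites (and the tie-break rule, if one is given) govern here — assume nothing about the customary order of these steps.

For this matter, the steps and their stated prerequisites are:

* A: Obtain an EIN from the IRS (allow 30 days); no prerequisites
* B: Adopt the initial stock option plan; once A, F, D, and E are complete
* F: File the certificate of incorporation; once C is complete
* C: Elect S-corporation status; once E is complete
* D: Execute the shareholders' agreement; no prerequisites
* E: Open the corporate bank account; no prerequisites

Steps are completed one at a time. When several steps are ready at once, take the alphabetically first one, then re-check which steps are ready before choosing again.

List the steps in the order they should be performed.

A, D, E, C, F, B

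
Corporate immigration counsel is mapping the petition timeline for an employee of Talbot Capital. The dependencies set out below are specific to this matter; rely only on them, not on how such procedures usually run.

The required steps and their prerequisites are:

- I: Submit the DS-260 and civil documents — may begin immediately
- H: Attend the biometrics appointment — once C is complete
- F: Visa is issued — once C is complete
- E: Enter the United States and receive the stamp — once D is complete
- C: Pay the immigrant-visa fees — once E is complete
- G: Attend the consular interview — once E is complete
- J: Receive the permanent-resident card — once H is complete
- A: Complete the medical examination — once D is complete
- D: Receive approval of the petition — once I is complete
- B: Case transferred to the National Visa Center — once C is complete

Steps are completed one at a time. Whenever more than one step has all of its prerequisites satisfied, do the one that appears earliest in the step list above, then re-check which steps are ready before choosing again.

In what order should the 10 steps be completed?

I → D → E → C → H → F → G → J → A → B

I is the only step with nothing outstanding, so it goes first.
That leaves D as the only ready step → D.
Ready: E and A. E is listed earlier → E.
C and G now also ready, so the ready set is {C, G, A}; C is listed earlier → C.
H, F, G, A and B are all available; H is listed earlier → H.
F, G, J, A and B are all available; F is listed earlier → F.
Ready: G, J, A and B. G is listed earlier → G.
J, A and B are all available; J is listed earlier → J.
Now A and B have their prerequisites met. A is listed earlier, so A next.
B needed C, now all done → B.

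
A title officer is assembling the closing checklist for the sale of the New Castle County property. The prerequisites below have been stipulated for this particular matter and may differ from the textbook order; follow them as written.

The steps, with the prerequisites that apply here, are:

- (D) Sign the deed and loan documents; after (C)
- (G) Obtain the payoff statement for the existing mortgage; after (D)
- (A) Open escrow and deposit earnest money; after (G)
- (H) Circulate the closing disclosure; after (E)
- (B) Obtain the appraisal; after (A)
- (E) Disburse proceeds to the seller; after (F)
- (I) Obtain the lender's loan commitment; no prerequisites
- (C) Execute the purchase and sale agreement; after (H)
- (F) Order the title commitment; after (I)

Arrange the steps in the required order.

(I) has no prerequisites → (I) first.
(F) needed (I), now all done → (F).
(E) needed (F), now all done → (E).
Next only (H) has its prerequisites met → (H).
Next only (C) has its prerequisites met → (C).
(D) needed (C), now all done → (D).
(G) needed (D), now all done → (G).
Next only (A) has its prerequisites met → (A).
(B) needed (A), now all done → (B).

(I) (F) (E) (H) (C) (D) (G) (A) (B)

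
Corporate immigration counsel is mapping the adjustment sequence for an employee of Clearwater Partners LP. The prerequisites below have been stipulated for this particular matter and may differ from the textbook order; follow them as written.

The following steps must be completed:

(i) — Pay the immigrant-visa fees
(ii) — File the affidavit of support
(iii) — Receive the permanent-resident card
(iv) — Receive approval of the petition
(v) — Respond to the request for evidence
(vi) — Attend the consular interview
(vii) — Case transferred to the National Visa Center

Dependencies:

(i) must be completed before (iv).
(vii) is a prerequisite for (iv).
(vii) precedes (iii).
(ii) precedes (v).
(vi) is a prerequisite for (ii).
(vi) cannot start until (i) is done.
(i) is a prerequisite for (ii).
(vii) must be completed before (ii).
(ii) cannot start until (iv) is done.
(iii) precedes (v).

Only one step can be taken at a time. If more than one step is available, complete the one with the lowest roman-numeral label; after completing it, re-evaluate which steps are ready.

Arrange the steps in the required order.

(i), (vi), (vii), (iii), (iv), (ii), (v)

(i) and (vii) have no prerequisites; (i) has the earlier label, so (i) is first.
(vi) now also ready, so the ready set is {(vi), (vii)}; (vi) has the earlier label → (vi).
Next only (vii) has its prerequisites met → (vii).
(iii) and (iv) are both available; (iii) has the earlier label → (iii).
(iv) needed (i) and (vii), now all done → (iv).
(ii) needed (i), (iv), (vi) and (vii), now all done → (ii).
(v) is the only step now ready → (v).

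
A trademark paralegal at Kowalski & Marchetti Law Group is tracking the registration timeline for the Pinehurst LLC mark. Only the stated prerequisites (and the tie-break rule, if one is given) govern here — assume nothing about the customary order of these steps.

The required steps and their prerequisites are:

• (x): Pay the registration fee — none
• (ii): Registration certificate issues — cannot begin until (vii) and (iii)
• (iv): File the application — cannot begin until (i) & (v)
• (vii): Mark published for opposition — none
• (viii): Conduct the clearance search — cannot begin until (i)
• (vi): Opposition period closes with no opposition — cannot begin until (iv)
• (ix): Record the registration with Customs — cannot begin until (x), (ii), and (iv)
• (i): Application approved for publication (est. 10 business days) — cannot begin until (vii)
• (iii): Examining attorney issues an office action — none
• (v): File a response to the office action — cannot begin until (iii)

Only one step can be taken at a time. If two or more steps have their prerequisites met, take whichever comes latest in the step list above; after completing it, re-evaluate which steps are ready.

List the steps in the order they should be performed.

(iii) (v) (vii) (i) (viii) (iv) (vi) (ii) (x) (ix)

Nothing is required for (iii), (vii) and (x). (iii) is listed later → (iii) first.
(v) now also ready, so the ready set is {(v), (vii), (x)}; (v) is listed later → (v).
Now (vii) and (x) have their prerequisites met. (vii) is listed later, so (vii) next.
Ready: (i), (ii) and (x). (i) is listed later → (i).
Ready: (viii), (iv), (ii) and (x). (viii) is listed later → (viii).
(iv), (ii) and (x) are all available; (iv) is listed later → (iv).
(vi) now also ready, so the ready set is {(vi), (ii), (x)}; (vi) is listed later → (vi).
Now (ii) and (x) have their prerequisites met. (ii) is listed later, so (ii) next.
That leaves (x) as the only ready step → (x).
(ix) needed (iv), (ii) and (x), now all done → (ix).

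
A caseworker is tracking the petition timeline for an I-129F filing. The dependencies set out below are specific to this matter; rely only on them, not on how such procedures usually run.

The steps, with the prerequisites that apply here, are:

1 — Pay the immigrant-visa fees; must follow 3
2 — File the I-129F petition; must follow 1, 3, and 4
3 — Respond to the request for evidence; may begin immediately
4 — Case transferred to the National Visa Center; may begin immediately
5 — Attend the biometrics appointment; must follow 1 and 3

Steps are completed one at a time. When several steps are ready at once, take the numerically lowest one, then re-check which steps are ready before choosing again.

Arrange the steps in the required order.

Nothing is required for 3 and 4. 3 has the earlier label → 3 first.
Ready: 1 and 4. 1 has the earlier label → 1.
Ready: 4 and 5. 4 has the earlier label → 4.
2 now also ready, so the ready set is {2, 5}; 2 has the earlier label → 2.
5 needed 1 and 3, now all done → 5.

3, 1, 4, 2, 5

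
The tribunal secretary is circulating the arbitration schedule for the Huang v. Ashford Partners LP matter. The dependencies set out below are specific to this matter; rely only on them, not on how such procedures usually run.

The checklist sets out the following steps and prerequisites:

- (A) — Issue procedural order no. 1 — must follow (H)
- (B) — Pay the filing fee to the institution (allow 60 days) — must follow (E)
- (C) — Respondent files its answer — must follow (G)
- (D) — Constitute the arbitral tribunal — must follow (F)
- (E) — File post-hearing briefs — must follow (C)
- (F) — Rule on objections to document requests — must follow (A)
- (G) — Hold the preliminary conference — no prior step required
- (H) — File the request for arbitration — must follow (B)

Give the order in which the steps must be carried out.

(G) is the only step with nothing outstanding, so it goes first.
Next only (C) has its prerequisites met → (C).
That leaves (E) as the only ready step → (E).
(B) needed (E), now all done → (B).
(H) needed (B), now all done → (H).
(A) is the only step now ready → (A).
Next only (F) has its prerequisites met → (F).
(D) needed (F), now all done → (D).

(G) → (C) → (E) → (B) → (H) → (A) → (F) → (D)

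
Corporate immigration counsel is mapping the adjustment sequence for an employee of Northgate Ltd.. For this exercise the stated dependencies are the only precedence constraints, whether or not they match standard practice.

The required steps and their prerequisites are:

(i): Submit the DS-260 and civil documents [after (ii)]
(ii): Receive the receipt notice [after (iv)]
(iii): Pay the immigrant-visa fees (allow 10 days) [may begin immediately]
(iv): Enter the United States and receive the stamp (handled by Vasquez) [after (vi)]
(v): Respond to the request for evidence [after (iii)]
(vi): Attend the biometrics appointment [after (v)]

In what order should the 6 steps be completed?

(iii) has no prerequisites → (iii) first.
Next only (v) has its prerequisites met → (v).
(vi) needed (v), now all done → (vi).
(iv) is the only step now ready → (iv).
(ii) is the only step now ready → (ii).
(i) is the only step now ready → (i).

(iii) (v) (vi) (iv) (ii) (i)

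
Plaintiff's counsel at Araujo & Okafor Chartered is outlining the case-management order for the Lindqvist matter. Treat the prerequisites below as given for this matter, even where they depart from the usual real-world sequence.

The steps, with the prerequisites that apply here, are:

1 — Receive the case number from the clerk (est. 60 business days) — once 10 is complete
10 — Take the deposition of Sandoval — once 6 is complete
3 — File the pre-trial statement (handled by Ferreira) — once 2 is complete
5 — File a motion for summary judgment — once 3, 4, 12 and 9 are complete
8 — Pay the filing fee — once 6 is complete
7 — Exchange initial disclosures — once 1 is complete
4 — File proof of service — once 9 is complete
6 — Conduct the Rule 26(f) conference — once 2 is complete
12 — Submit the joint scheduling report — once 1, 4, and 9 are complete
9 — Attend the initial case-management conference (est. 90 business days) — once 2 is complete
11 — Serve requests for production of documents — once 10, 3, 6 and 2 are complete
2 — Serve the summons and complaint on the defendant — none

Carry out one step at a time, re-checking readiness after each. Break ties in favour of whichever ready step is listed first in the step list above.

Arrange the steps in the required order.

Only 2 has no prerequisites, so it is first.
3, 6 and 9 are all available; 3 is listed earlier → 3.
6 and 9 are both available; 6 is listed earlier → 6.
10 and 8 now also ready, so the ready set is {10, 8, 9}; 10 is listed earlier → 10.
1, 8, 9 and 11 are all available; 1 is listed earlier → 1.
7 now also ready, so the ready set is {8, 7, 9, 11}; 8 is listed earlier → 8.
Now 7, 9 and 11 have their prerequisites met. 7 is listed earlier, so 7 next.
Ready: 9 and 11. 9 is listed earlier → 9.
4 now also ready, so the ready set is {4, 11}; 4 is listed earlier → 4.
12 and 11 are both available; 12 is listed earlier → 12.
5 and 11 are both available; 5 is listed earlier → 5.
That leaves 11 as the only ready step → 11.

2, 3, 6, 10, 1, 8, 7, 9, 4, 12, 5, 11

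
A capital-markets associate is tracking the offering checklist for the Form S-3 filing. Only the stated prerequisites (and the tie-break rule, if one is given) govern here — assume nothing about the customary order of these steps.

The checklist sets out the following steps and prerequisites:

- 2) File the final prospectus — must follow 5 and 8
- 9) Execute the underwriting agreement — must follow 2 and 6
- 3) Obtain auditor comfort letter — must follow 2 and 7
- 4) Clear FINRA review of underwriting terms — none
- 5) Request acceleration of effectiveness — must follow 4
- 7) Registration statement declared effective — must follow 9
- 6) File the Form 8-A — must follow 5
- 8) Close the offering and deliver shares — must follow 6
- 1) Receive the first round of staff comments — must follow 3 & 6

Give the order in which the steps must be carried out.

4, 5, 6, 8, 2, 9, 7, 3, 1

Only 4 has no prerequisites, so it is first.
5 is the only step now ready → 5.
6 needed 5, now all done → 6.
8 needed 6, now all done → 8.
That leaves 2 as the only ready step → 2.
Next only 9 has its prerequisites met → 9.
7 needed 9, now all done → 7.
3 needed 2 and 7, now all done → 3.
1 is the only step now ready → 1.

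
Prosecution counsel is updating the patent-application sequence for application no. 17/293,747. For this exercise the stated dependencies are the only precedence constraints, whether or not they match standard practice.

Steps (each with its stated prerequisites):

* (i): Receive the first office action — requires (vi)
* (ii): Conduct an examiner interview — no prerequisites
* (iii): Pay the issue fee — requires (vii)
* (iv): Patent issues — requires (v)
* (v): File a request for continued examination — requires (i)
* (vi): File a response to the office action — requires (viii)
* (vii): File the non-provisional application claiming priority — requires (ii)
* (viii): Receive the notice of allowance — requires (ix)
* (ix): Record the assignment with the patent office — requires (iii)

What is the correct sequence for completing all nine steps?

(ii) (vii) (iii) (ix) (viii) (vi) (i) (v) (iv)

(ii) is the only step with nothing outstanding, so it goes first.
(vii) needed (ii), now all done → (vii).
(iii) needed (vii), now all done → (iii).
That leaves (ix) as the only ready step → (ix).
(viii) needed (ix), now all done → (viii).
(vi) is the only step now ready → (vi).
That leaves (i) as the only ready step → (i).
That leaves (v) as the only ready step → (v).
(iv) needed (v), now all done → (iv).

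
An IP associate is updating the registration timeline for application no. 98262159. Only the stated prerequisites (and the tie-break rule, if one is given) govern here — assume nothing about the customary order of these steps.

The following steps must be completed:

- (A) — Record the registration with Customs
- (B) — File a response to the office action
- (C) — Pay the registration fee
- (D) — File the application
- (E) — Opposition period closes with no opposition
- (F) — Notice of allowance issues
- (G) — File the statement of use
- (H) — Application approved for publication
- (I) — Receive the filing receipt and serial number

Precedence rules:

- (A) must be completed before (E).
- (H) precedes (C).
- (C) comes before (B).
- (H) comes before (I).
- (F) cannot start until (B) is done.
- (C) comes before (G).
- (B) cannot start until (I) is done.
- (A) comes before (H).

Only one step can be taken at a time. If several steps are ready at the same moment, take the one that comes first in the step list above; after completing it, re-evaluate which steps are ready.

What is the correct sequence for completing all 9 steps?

(A) and (D) have no prerequisites; (A) is listed earlier, so (A) is first.
Ready: (D), (E) and (H). (D) is listed earlier → (D).
Ready: (E) and (H). (E) is listed earlier → (E).
That leaves (H) as the only ready step → (H).
Now (C) and (I) have their prerequisites met. (C) is listed earlier, so (C) next.
Ready: (G) and (I). (G) is listed earlier → (G).
(I) needed (H), now all done → (I).
(B) needed (C) and (I), now all done → (B).
Next only (F) has its prerequisites met → (F).

(A) (D) (E) (H) (C) (G) (I) (B) (F)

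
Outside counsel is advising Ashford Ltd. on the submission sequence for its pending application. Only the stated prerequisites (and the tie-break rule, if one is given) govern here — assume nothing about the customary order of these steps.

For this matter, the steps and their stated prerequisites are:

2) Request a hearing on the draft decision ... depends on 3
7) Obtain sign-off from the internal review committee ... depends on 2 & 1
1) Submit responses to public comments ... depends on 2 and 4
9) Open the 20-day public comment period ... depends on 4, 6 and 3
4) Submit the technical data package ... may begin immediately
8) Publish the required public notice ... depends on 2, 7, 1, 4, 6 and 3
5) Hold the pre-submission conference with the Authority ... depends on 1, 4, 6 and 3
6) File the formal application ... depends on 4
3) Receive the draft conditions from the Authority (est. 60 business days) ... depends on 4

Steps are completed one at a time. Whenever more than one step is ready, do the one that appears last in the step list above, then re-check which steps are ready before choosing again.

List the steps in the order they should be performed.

4, 3, 6, 9, 2, 1, 5, 7, 8

4 is the only step with nothing outstanding, so it goes first.
Now 3 and 6 have their prerequisites met. 3 is listed later, so 3 next.
Ready: 6 and 2. 6 is listed later → 6.
9 now also ready, so the ready set is {9, 2}; 9 is listed later → 9.
That leaves 2 as the only ready step → 2.
That leaves 1 as the only ready step → 1.
Now 5 and 7 have their prerequisites met. 5 is listed later, so 5 next.
That leaves 7 as the only ready step → 7.
Next only 8 has its prerequisites met → 8.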